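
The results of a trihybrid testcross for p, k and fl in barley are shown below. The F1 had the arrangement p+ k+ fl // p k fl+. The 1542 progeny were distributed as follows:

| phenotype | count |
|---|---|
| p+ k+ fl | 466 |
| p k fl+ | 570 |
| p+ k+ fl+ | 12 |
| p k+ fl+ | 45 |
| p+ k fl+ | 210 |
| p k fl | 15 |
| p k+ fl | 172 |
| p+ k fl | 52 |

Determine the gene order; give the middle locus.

fl

The two rarest classes, p+ k+ fl+ and p k fl, are the double crossovers. Comparing them with the parentals, only the fl allele has switched, so fl is the middle locus and the order is k – fl – p.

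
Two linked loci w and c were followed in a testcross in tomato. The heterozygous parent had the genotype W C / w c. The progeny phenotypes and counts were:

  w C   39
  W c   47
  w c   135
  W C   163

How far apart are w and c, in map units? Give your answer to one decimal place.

22.4 map units

The recombinant classes are W c and w C: 47 + 39 = 86.
Recombination frequency = 86/384 = 0.2240 ≈ 22.4%, i.e. 22.4 map units.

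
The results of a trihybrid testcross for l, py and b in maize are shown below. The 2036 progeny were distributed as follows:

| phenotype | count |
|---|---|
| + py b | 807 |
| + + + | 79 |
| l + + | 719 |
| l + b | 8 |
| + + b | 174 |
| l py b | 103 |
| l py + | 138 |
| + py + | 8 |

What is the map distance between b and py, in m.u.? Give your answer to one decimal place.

The two most frequent reciprocal classes, + py b and l + +, are the parental types, so the F1 was + py b / l + +.
The two rarest classes, + py + and l + b, are the double crossovers. Comparing them with the parentals, only the b allele has switched, so b is the middle locus and the order is l – b – py.
Crossovers in the b–py interval produce the single-crossover classes + + b and l py + (174 + 138 = 312) plus the double crossovers (16).
RF(b–py) = (312 + 16) / 2036 = 328/2036 = 0.1611 → 16.1 m.u.

16.1 m.u.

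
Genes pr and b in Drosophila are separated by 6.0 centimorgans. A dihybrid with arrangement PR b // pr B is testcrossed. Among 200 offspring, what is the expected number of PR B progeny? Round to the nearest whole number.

6

A map distance of 6.0 centimorgans corresponds to a recombination frequency of 0.060.
The F1 is PR b / pr B, so PR B is a recombinant gamete class with expected frequency r/2 = 0.060/2 = 0.0300.
Expected number = 0.0300 × 200 = 6.00 ≈ 6.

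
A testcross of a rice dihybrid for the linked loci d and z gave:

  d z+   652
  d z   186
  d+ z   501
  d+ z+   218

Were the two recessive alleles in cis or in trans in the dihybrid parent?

trans

The two most frequent classes are d+ z (501) and d z+ (652); these are the parental (non-recombinant) types.
So the F1 carried d+ z on one chromosome and d z+ on the other — the recessive alleles are on opposite chromosomes (trans / repulsion).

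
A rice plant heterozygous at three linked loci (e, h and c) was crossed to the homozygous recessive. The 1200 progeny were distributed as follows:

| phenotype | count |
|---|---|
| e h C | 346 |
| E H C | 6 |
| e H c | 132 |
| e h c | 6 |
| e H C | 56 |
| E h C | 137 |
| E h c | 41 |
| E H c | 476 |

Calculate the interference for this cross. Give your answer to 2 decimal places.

0.53

The two most frequent reciprocal classes, E H c and e h C, are the parental types, so the F1 was E H c / e h C.
The two rarest classes, E H C and e h c, are the double crossovers. Comparing them with the parentals, only the c allele has switched, so c is the middle locus and the order is h – c – e.
h–c: (97 + 12)/1200 = 0.0908; c–e: (269 + 12)/1200 = 0.2342.
Expected DCO frequency = 0.0908 × 0.2342 ≈ 0.02127; observed = 12/1200 ≈ 0.01000.
Coefficient of coincidence = 0.01000/0.02127 ≈ 0.47; interference = 1 − 0.47 = 0.53.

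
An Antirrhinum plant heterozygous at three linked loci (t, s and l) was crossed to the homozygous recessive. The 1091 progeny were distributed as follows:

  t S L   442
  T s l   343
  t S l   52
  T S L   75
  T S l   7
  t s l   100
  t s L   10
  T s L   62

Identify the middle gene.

The two most frequent reciprocal classes, t S L and T s l, are the parental types, so the F1 was t S L / T s l.
The two rarest classes, t s L and T S l, are the double crossovers. Comparing them with the parentals, only the s allele has switched, so s is the middle locus and the order is l – s – t.

s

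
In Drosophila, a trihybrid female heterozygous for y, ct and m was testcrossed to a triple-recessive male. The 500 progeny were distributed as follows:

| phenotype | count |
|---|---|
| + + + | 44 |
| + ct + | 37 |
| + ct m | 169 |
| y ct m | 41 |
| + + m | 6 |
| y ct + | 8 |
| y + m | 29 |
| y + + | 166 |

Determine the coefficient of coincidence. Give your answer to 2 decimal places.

0.88

The two most frequent reciprocal classes, + ct m and y + +, are the parental types, so the F1 was + ct m / y + +.
The two rarest classes, + + m and y ct +, are the double crossovers. Comparing them with the parentals, only the ct allele has switched, so ct is the middle locus and the order is m – ct – y.
m–ct: (66 + 14)/500 = 0.1600; ct–y: (85 + 14)/500 = 0.1980.
Expected DCO frequency = 0.1600 × 0.1980 ≈ 0.03168; observed = 14/500 ≈ 0.02800.
Coefficient of coincidence = 0.02800/0.03168 ≈ 0.88.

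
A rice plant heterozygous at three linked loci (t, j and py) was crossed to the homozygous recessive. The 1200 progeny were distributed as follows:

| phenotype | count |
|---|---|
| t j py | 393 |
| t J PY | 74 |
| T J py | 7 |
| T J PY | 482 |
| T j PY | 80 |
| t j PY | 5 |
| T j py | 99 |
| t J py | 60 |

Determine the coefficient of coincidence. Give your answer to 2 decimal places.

0.51

The two most frequent reciprocal classes, t j py and T J PY, are the parental types, so the F1 was t j py / T J PY.
The two rarest classes, t j PY and T J py, are the double crossovers. Comparing them with the parentals, only the py allele has switched, so py is the middle locus and the order is j – py – t.
j–py: (140 + 12)/1200 = 0.1267; py–t: (173 + 12)/1200 = 0.1542.
Expected DCO frequency = 0.1267 × 0.1542 ≈ 0.01954; observed = 12/1200 ≈ 0.01000.
Coefficient of coincidence = 0.01000/0.01954 ≈ 0.51.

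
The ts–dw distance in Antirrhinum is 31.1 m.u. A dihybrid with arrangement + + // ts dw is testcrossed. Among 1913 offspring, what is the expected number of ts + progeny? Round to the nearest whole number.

A map distance of 31.1 m.u. corresponds to a recombination frequency of 0.311.
The F1 is + + / ts dw, so ts + is a recombinant gamete class with expected frequency r/2 = 0.311/2 = 0.1555.
Expected number = 0.1555 × 1913 = 297.47 ≈ 297.

297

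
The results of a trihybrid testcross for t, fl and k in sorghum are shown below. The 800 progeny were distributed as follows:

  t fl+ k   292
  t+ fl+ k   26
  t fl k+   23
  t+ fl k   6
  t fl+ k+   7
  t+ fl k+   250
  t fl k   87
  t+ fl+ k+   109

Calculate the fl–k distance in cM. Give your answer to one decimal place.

The two most frequent reciprocal classes, t fl+ k and t+ fl k+, are the parental types, so the F1 was t fl+ k / t+ fl k+.
The two rarest classes, t fl+ k+ and t+ fl k, are the double crossovers. Comparing them with the parentals, only the k allele has switched, so k is the middle locus and the order is fl – k – t.
Crossovers in the fl–k interval produce the single-crossover classes t fl k and t+ fl+ k+ (87 + 109 = 196) plus the double crossovers (13).
RF(fl–k) = (196 + 13) / 800 = 209/800 = 0.2612 → 26.1 cM.

26.1 cM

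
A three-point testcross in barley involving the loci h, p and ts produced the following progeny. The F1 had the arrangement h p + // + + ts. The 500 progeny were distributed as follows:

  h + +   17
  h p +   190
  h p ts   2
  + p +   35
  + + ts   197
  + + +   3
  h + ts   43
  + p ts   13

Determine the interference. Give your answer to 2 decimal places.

The two rarest classes, h p ts and + + +, are the double crossovers. Comparing them with the parentals, only the ts allele has switched, so ts is the middle locus and the order is h – ts – p.
h–ts: (78 + 5)/500 = 0.1660; ts–p: (30 + 5)/500 = 0.0700.
Expected DCO frequency = 0.1660 × 0.0700 ≈ 0.01162; observed = 5/500 ≈ 0.01000.
Coefficient of coincidence = 0.01000/0.01162 ≈ 0.86; interference = 1 − 0.86 = 0.14.

0.14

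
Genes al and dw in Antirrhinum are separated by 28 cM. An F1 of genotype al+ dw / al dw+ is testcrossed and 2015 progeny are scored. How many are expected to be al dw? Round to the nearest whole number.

A map distance of 28 cM corresponds to a recombination frequency of 0.280.
The F1 is al+ dw / al dw+, so al dw is a recombinant gamete class with expected frequency r/2 = 0.280/2 = 0.1400.
Expected number = 0.1400 × 2015 = 282.10 ≈ 282.

282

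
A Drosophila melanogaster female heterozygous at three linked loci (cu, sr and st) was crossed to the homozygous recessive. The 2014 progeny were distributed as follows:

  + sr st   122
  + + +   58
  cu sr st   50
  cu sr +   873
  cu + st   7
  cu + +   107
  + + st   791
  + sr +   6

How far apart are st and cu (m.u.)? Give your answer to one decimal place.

6.0 m.u.

The two most frequent reciprocal classes, cu sr + and + + st, are the parental types, so the F1 was cu sr + / + + st.
The two rarest classes, + sr + and cu + st, are the double crossovers. Comparing them with the parentals, only the cu allele has switched, so cu is the middle locus and the order is st – cu – sr.
Crossovers in the st–cu interval produce the single-crossover classes cu sr st and + + + (50 + 58 = 108) plus the double crossovers (13).
RF(st–cu) = (108 + 13) / 2014 = 121/2014 = 0.0601 → 6.0 m.u.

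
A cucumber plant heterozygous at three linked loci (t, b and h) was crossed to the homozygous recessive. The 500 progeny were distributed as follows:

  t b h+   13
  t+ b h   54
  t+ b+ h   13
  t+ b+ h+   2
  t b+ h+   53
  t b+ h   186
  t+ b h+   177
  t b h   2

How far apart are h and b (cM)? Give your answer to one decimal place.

22.2 cM

The two most frequent reciprocal classes, t+ b h+ and t b+ h, are the parental types, so the F1 was t+ b h+ / t b+ h.
The two rarest classes, t+ b+ h+ and t b h, are the double crossovers. Comparing them with the parentals, only the b allele has switched, so b is the middle locus and the order is t – b – h.
Crossovers in the b–h interval produce the single-crossover classes t+ b h and t b+ h+ (54 + 53 = 107) plus the double crossovers (4).
RF(b–h) = (107 + 4) / 500 = 111/500 = 0.2220 → 22.2 cM.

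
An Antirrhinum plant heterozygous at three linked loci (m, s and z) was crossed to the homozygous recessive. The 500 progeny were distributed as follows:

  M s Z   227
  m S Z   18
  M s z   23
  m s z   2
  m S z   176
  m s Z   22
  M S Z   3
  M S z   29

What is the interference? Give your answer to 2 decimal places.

0.03

The two most frequent reciprocal classes, m S z and M s Z, are the parental types, so the F1 was m S z / M s Z.
The two rarest classes, m s z and M S Z, are the double crossovers. Comparing them with the parentals, only the s allele has switched, so s is the middle locus and the order is m – s – z.
m–s: (51 + 5)/500 = 0.1120; s–z: (41 + 5)/500 = 0.0920.
Expected DCO frequency = 0.1120 × 0.0920 ≈ 0.01030; observed = 5/500 ≈ 0.01000.
Coefficient of coincidence = 0.01000/0.01030 ≈ 0.97; interference = 1 − 0.97 = 0.03.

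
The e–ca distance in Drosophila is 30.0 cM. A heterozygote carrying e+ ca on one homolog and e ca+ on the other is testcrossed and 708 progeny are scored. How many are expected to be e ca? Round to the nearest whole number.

106

A map distance of 30.0 cM corresponds to a recombination frequency of 0.300.
The F1 is e+ ca / e ca+, so e ca is a recombinant gamete class with expected frequency r/2 = 0.300/2 = 0.1500.
Expected number = 0.1500 × 708 = 106.20 ≈ 106.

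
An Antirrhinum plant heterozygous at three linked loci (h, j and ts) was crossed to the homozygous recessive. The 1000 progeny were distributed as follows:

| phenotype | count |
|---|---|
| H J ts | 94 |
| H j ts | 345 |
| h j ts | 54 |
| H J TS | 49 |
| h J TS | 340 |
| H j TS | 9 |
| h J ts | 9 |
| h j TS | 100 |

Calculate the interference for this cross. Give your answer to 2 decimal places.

0.30

The two most frequent reciprocal classes, H j ts and h J TS, are the parental types, so the F1 was H j ts / h J TS.
The two rarest classes, H j TS and h J ts, are the double crossovers. Comparing them with the parentals, only the ts allele has switched, so ts is the middle locus and the order is h – ts – j.
h–ts: (103 + 18)/1000 = 0.1210; ts–j: (194 + 18)/1000 = 0.2120.
Expected DCO frequency = 0.1210 × 0.2120 ≈ 0.02565; observed = 18/1000 ≈ 0.01800.
Coefficient of coincidence = 0.01800/0.02565 ≈ 0.70; interference = 1 − 0.70 = 0.30.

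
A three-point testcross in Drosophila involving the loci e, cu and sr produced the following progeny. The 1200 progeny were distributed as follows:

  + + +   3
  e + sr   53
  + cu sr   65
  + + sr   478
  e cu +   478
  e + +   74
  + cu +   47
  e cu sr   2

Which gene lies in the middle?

The two most frequent reciprocal classes, + + sr and e cu +, are the parental types, so the F1 was + + sr / e cu +.
The two rarest classes, + + + and e cu sr, are the double crossovers. Comparing them with the parentals, only the sr allele has switched, so sr is the middle locus and the order is e – sr – cu.

sr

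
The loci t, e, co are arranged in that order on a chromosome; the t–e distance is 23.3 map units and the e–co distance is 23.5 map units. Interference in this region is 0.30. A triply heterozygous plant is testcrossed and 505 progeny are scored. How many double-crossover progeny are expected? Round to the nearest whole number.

19

Map distances give recombination frequencies of 0.233 and 0.235 for the two intervals.
With interference 0.30 (so coincidence = 0.70), expected double-crossover frequency = 0.233 × 0.235 × 0.70 = 0.03833.
Expected number = 0.03833 × 505 = 19.36 ≈ 19.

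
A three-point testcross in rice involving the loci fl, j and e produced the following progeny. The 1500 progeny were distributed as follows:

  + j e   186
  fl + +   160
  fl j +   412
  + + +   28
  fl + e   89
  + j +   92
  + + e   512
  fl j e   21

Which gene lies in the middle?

The two most frequent reciprocal classes, fl j + and + + e, are the parental types, so the F1 was fl j + / + + e.
The two rarest classes, fl j e and + + +, are the double crossovers. Comparing them with the parentals, only the e allele has switched, so e is the middle locus and the order is j – e – fl.

e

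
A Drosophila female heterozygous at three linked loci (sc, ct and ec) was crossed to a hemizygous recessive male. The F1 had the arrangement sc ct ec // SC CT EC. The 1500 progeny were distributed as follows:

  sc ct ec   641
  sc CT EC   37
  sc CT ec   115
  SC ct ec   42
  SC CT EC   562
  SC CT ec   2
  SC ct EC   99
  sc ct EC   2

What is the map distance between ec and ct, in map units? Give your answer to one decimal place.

The two rarest classes, sc ct EC and SC CT ec, are the double crossovers. Comparing them with the parentals, only the ec allele has switched, so ec is the middle locus and the order is ct – ec – sc.
Crossovers in the ct–ec interval produce the single-crossover classes sc CT ec and SC ct EC (115 + 99 = 214) plus the double crossovers (4).
RF(ct–ec) = (214 + 4) / 1500 = 218/1500 = 0.1453 → 14.5 map units.

14.5 map units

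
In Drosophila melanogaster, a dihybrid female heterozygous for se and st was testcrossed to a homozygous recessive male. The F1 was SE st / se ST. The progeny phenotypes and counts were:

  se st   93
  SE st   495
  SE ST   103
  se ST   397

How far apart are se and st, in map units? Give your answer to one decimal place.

The recombinant classes are SE ST and se st: 103 + 93 = 196.
Recombination frequency = 196/1088 = 0.1801 ≈ 18.0%, i.e. 18.0 map units.

18.0 map units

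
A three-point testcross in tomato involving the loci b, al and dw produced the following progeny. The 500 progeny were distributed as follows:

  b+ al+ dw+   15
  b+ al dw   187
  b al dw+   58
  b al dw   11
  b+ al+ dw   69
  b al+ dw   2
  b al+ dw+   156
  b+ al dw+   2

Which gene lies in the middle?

The two most frequent reciprocal classes, b al+ dw+ and b+ al dw, are the parental types, so the F1 was b al+ dw+ / b+ al dw.
The two rarest classes, b al+ dw and b+ al dw+, are the double crossovers. Comparing them with the parentals, only the dw allele has switched, so dw is the middle locus and the order is b – dw – al.

dw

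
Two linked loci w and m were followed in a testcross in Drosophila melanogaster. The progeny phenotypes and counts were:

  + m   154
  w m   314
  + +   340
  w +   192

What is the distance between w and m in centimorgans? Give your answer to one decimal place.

34.6 centimorgans

The two most frequent classes, + + (340) and w m (314), are the parental types, so the F1 was + + / w m.
The recombinant classes are + m and w +: 154 + 192 = 346.
Recombination frequency = 346/1000 = 0.3460 ≈ 34.6%, i.e. 34.6 centimorgans.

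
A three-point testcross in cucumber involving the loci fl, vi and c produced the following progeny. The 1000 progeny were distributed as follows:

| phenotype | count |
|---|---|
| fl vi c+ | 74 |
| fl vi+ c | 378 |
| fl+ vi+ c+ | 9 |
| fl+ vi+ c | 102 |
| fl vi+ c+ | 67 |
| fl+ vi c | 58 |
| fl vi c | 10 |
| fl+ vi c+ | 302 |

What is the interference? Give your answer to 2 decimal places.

0.32

The two most frequent reciprocal classes, fl vi+ c and fl+ vi c+, are the parental types, so the F1 was fl vi+ c / fl+ vi c+.
The two rarest classes, fl vi c and fl+ vi+ c+, are the double crossovers. Comparing them with the parentals, only the vi allele has switched, so vi is the middle locus and the order is fl – vi – c.
fl–vi: (176 + 19)/1000 = 0.1950; vi–c: (125 + 19)/1000 = 0.1440.
Expected DCO frequency = 0.1950 × 0.1440 ≈ 0.02808; observed = 19/1000 ≈ 0.01900.
Coefficient of coincidence = 0.01900/0.02808 ≈ 0.68; interference = 1 − 0.68 = 0.32.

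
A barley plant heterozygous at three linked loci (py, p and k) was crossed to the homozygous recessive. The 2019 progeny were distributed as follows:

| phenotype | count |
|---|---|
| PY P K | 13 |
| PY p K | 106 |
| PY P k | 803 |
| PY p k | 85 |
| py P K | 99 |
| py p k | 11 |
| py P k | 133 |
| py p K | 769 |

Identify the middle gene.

The two most frequent reciprocal classes, PY P k and py p K, are the parental types, so the F1 was PY P k / py p K.
The two rarest classes, PY P K and py p k, are the double crossovers. Comparing them with the parentals, only the k allele has switched, so k is the middle locus and the order is py – k – p.

k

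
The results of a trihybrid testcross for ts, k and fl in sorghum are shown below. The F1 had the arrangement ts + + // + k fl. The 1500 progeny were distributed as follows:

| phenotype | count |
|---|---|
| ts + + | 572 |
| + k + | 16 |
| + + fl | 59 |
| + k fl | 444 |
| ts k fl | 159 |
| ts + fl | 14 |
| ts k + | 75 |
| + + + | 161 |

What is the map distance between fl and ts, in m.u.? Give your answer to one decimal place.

23.3 m.u.

The two rarest classes, ts + fl and + k +, are the double crossovers. Comparing them with the parentals, only the fl allele has switched, so fl is the middle locus and the order is ts – fl – k.
Crossovers in the ts–fl interval produce the single-crossover classes + + + and ts k fl (161 + 159 = 320) plus the double crossovers (30).
RF(ts–fl) = (320 + 30) / 1500 = 350/1500 = 0.2333 → 23.3 m.u.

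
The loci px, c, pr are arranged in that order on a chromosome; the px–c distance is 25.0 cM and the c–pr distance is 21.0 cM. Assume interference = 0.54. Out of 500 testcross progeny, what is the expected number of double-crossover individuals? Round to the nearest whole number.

12

Map distances give recombination frequencies of 0.250 and 0.210 for the two intervals.
With interference 0.54 (so coincidence = 0.46), expected double-crossover frequency = 0.250 × 0.210 × 0.46 = 0.02415.
Expected number = 0.02415 × 500 = 12.07 ≈ 12.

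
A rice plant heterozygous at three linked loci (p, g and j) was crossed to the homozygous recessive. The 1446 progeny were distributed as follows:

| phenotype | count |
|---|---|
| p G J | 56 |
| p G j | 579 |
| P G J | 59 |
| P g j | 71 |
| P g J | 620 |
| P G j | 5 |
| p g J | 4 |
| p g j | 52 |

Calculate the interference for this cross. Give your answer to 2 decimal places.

0.20

The two most frequent reciprocal classes, P g J and p G j, are the parental types, so the F1 was P g J / p G j.
The two rarest classes, p g J and P G j, are the double crossovers. Comparing them with the parentals, only the p allele has switched, so p is the middle locus and the order is g – p – j.
g–p: (111 + 9)/1446 = 0.0830; p–j: (127 + 9)/1446 = 0.0941.
Expected DCO frequency = 0.0830 × 0.0941 ≈ 0.00781; observed = 9/1446 ≈ 0.00622.
Coefficient of coincidence = 0.00622/0.00781 ≈ 0.80; interference = 1 − 0.80 = 0.20.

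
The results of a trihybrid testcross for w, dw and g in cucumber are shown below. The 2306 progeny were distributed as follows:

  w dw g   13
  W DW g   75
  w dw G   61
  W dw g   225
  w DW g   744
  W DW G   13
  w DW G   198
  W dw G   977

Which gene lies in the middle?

The two most frequent reciprocal classes, w DW g and W dw G, are the parental types, so the F1 was w DW g / W dw G.
The two rarest classes, w dw g and W DW G, are the double crossovers. Comparing them with the parentals, only the dw allele has switched, so dw is the middle locus and the order is g – dw – w.

dw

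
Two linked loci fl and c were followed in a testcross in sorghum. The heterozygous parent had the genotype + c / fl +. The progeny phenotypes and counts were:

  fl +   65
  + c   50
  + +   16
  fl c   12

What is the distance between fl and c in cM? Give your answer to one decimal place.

The recombinant classes are + + and fl c: 16 + 12 = 28.
Recombination frequency = 28/143 = 0.1958 ≈ 19.6%, i.e. 19.6 cM.

19.6 cM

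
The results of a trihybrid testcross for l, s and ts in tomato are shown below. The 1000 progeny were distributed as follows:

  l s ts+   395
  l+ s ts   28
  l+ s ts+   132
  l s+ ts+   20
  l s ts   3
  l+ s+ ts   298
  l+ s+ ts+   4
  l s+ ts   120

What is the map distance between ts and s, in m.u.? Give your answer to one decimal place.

5.5 m.u.

The two most frequent reciprocal classes, l+ s+ ts and l s ts+, are the parental types, so the F1 was l+ s+ ts / l s ts+.
The two rarest classes, l+ s+ ts+ and l s ts, are the double crossovers. Comparing them with the parentals, only the ts allele has switched, so ts is the middle locus and the order is s – ts – l.
Crossovers in the s–ts interval produce the single-crossover classes l+ s ts and l s+ ts+ (28 + 20 = 48) plus the double crossovers (7).
RF(s–ts) = (48 + 7) / 1000 = 55/1000 = 0.0550 → 5.5 m.u.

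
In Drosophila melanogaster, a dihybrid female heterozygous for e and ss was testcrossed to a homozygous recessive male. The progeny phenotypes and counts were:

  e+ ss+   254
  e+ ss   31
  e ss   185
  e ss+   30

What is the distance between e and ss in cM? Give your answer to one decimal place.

The two most frequent classes, e+ ss+ (254) and e ss (185), are the parental types, so the F1 was e+ ss+ / e ss.
The recombinant classes are e+ ss and e ss+: 31 + 30 = 61.
Recombination frequency = 61/500 = 0.1220 ≈ 12.2%, i.e. 12.2 cM.

12.2 cM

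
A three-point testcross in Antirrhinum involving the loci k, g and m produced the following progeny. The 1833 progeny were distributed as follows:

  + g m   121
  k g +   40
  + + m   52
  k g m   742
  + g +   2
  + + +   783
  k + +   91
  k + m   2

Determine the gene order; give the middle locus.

g

The two most frequent reciprocal classes, k g m and + + +, are the parental types, so the F1 was k g m / + + +.
The two rarest classes, k + m and + g +, are the double crossovers. Comparing them with the parentals, only the g allele has switched, so g is the middle locus and the order is k – g – m.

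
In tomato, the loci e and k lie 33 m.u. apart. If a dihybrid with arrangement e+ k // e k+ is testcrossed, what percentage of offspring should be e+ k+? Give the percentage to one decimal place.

16.5%

A map distance of 33 m.u. corresponds to a recombination frequency of 0.330.
The F1 is e+ k / e k+, so e+ k+ is a recombinant gamete class with expected frequency r/2 = 0.330/2 = 0.1650.
That is 0.1650 = 16.5% of the progeny.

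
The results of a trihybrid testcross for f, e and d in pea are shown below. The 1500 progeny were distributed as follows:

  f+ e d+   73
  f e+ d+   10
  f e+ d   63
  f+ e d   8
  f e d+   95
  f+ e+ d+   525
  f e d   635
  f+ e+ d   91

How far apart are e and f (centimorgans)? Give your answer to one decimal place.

The two most frequent reciprocal classes, f e d and f+ e+ d+, are the parental types, so the F1 was f e d / f+ e+ d+.
The two rarest classes, f+ e d and f e+ d+, are the double crossovers. Comparing them with the parentals, only the f allele has switched, so f is the middle locus and the order is d – f – e.
Crossovers in the f–e interval produce the single-crossover classes f e+ d and f+ e d+ (63 + 73 = 136) plus the double crossovers (18).
RF(f–e) = (136 + 18) / 1500 = 154/1500 = 0.1027 → 10.3 centimorgans.

10.3 centimorgans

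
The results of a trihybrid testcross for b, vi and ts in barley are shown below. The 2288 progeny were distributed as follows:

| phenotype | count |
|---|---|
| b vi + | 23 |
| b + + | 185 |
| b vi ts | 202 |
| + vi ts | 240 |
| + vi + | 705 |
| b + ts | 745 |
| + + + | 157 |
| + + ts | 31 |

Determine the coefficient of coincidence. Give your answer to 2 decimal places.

0.62

The two most frequent reciprocal classes, b + ts and + vi +, are the parental types, so the F1 was b + ts / + vi +.
The two rarest classes, + + ts and b vi +, are the double crossovers. Comparing them with the parentals, only the b allele has switched, so b is the middle locus and the order is ts – b – vi.
ts–b: (425 + 54)/2288 = 0.2094; b–vi: (359 + 54)/2288 = 0.1805.
Expected DCO frequency = 0.2094 × 0.1805 ≈ 0.03780; observed = 54/2288 ≈ 0.02360.
Coefficient of coincidence = 0.02360/0.03780 ≈ 0.62.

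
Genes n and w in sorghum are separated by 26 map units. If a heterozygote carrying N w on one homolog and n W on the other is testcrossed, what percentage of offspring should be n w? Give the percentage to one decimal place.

13.0%

A map distance of 26 map units corresponds to a recombination frequency of 0.260.
The F1 is N w / n W, so n w is a recombinant gamete class with expected frequency r/2 = 0.260/2 = 0.1300.
That is 0.1300 = 13.0% of the progeny.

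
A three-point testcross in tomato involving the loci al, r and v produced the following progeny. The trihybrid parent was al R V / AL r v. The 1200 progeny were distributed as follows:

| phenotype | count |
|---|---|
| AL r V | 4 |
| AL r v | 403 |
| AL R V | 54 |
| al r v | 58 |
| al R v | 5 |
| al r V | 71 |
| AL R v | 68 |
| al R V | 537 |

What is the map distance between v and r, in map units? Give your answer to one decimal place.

The two rarest classes, al R v and AL r V, are the double crossovers. Comparing them with the parentals, only the v allele has switched, so v is the middle locus and the order is r – v – al.
Crossovers in the r–v interval produce the single-crossover classes al r V and AL R v (71 + 68 = 139) plus the double crossovers (9).
RF(r–v) = (139 + 9) / 1200 = 148/1200 = 0.1233 → 12.3 map units.

12.3 map units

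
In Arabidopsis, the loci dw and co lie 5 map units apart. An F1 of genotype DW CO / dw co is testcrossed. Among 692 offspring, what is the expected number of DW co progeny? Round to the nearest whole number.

A map distance of 5 map units corresponds to a recombination frequency of 0.050.
The F1 is DW CO / dw co, so DW co is a recombinant gamete class with expected frequency r/2 = 0.050/2 = 0.0250.
Expected number = 0.0250 × 692 = 17.30 ≈ 17.

17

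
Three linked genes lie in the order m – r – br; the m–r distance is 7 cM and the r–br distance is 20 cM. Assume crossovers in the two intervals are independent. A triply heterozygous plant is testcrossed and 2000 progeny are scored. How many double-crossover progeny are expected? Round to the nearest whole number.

28

Map distances give recombination frequencies of 0.070 and 0.200 for the two intervals.
With no interference, expected double-crossover frequency = 0.070 × 0.200 = 0.01400.
Expected number = 0.01400 × 2000 = 28.00 ≈ 28.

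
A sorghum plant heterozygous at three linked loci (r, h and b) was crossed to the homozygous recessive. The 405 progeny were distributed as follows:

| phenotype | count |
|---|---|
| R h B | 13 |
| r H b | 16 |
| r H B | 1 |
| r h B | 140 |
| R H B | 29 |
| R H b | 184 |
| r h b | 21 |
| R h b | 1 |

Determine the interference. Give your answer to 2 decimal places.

The two most frequent reciprocal classes, R H b and r h B, are the parental types, so the F1 was R H b / r h B.
The two rarest classes, R h b and r H B, are the double crossovers. Comparing them with the parentals, only the h allele has switched, so h is the middle locus and the order is b – h – r.
b–h: (50 + 2)/405 = 0.1284; h–r: (29 + 2)/405 = 0.0765.
Expected DCO frequency = 0.1284 × 0.0765 ≈ 0.00982; observed = 2/405 ≈ 0.00494.
Coefficient of coincidence = 0.00494/0.00982 ≈ 0.50; interference = 1 − 0.50 = 0.50.

0.50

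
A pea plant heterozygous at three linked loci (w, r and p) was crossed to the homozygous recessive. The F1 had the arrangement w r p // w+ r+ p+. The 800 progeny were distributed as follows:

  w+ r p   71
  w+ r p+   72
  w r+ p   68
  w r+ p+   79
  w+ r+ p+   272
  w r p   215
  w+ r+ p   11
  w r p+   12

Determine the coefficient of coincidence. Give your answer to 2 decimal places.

The two rarest classes, w r p+ and w+ r+ p, are the double crossovers. Comparing them with the parentals, only the p allele has switched, so p is the middle locus and the order is r – p – w.
r–p: (140 + 23)/800 = 0.2037; p–w: (150 + 23)/800 = 0.2162.
Expected DCO frequency = 0.2037 × 0.2162 ≈ 0.04404; observed = 23/800 ≈ 0.02875.
Coefficient of coincidence = 0.02875/0.04404 ≈ 0.65.

0.65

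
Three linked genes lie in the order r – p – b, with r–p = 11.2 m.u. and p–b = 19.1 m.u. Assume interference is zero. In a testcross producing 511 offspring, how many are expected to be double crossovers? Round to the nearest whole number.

11

Map distances give recombination frequencies of 0.112 and 0.191 for the two intervals.
With no interference, expected double-crossover frequency = 0.112 × 0.191 = 0.02139.
Expected number = 0.02139 × 511 = 10.93 ≈ 11.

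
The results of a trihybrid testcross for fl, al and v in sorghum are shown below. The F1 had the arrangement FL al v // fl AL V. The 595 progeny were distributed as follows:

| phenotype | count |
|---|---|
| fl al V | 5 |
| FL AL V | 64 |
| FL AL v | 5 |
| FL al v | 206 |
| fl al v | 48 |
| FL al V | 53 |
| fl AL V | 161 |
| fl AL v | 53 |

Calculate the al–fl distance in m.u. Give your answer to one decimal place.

20.5 m.u.

The two rarest classes, FL AL v and fl al V, are the double crossovers. Comparing them with the parentals, only the al allele has switched, so al is the middle locus and the order is fl – al – v.
Crossovers in the fl–al interval produce the single-crossover classes fl al v and FL AL V (48 + 64 = 112) plus the double crossovers (10).
RF(fl–al) = (112 + 10) / 595 = 122/595 = 0.2050 → 20.5 m.u.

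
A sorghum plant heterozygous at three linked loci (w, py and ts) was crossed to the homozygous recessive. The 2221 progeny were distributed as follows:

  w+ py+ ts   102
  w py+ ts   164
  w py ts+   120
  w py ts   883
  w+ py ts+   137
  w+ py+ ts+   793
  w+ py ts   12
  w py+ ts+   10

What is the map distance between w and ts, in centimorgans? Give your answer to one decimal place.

11.0 centimorgans

The two most frequent reciprocal classes, w py ts and w+ py+ ts+, are the parental types, so the F1 was w py ts / w+ py+ ts+.
The two rarest classes, w+ py ts and w py+ ts+, are the double crossovers. Comparing them with the parentals, only the w allele has switched, so w is the middle locus and the order is py – w – ts.
Crossovers in the w–ts interval produce the single-crossover classes w py ts+ and w+ py+ ts (120 + 102 = 222) plus the double crossovers (22).
RF(w–ts) = (222 + 22) / 2221 = 244/2221 = 0.1099 → 11.0 centimorgans.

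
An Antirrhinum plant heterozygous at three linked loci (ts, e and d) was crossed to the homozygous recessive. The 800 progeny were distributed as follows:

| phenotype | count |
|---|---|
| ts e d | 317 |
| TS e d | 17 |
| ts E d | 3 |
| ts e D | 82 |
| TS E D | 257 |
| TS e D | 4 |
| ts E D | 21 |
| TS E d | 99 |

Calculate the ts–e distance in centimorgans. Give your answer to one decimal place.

The two most frequent reciprocal classes, ts e d and TS E D, are the parental types, so the F1 was ts e d / TS E D.
The two rarest classes, ts E d and TS e D, are the double crossovers. Comparing them with the parentals, only the e allele has switched, so e is the middle locus and the order is ts – e – d.
Crossovers in the ts–e interval produce the single-crossover classes TS e d and ts E D (17 + 21 = 38) plus the double crossovers (7).
RF(ts–e) = (38 + 7) / 800 = 45/800 = 0.0563 → 5.6 centimorgans.

5.6 centimorgans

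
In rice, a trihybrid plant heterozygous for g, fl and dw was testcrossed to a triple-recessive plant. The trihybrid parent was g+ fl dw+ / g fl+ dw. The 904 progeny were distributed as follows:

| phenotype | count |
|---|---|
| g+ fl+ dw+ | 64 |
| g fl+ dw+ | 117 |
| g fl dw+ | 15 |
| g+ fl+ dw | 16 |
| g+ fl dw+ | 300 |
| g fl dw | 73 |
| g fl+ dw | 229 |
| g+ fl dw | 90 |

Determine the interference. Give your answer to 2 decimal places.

The two rarest classes, g fl dw+ and g+ fl+ dw, are the double crossovers. Comparing them with the parentals, only the g allele has switched, so g is the middle locus and the order is dw – g – fl.
dw–g: (207 + 31)/904 = 0.2633; g–fl: (137 + 31)/904 = 0.1858.
Expected DCO frequency = 0.2633 × 0.1858 ≈ 0.04892; observed = 31/904 ≈ 0.03429.
Coefficient of coincidence = 0.03429/0.04892 ≈ 0.70; interference = 1 − 0.70 = 0.30.

0.30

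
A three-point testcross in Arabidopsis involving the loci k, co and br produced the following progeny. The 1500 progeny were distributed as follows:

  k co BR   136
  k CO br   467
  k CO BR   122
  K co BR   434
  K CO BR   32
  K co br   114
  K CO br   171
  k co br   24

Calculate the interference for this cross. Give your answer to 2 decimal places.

0.21

The two most frequent reciprocal classes, K co BR and k CO br, are the parental types, so the F1 was K co BR / k CO br.
The two rarest classes, K CO BR and k co br, are the double crossovers. Comparing them with the parentals, only the co allele has switched, so co is the middle locus and the order is br – co – k.
br–co: (236 + 56)/1500 = 0.1947; co–k: (307 + 56)/1500 = 0.2420.
Expected DCO frequency = 0.1947 × 0.2420 ≈ 0.04712; observed = 56/1500 ≈ 0.03733.
Coefficient of coincidence = 0.03733/0.04712 ≈ 0.79; interference = 1 − 0.79 = 0.21.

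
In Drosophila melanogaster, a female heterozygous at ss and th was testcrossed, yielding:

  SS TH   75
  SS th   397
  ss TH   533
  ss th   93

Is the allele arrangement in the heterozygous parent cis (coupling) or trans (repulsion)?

The two most frequent classes are SS th (397) and ss TH (533); these are the parental (non-recombinant) types.
So the F1 carried SS th on one chromosome and ss TH on the other — the recessive alleles are on opposite chromosomes (trans / repulsion).

trans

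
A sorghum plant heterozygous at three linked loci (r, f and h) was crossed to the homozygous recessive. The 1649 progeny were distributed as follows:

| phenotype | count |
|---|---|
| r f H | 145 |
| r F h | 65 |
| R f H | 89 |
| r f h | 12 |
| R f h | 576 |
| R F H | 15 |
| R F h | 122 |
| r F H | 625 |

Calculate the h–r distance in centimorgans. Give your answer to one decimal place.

The two most frequent reciprocal classes, R f h and r F H, are the parental types, so the F1 was R f h / r F H.
The two rarest classes, r f h and R F H, are the double crossovers. Comparing them with the parentals, only the r allele has switched, so r is the middle locus and the order is h – r – f.
Crossovers in the h–r interval produce the single-crossover classes R f H and r F h (89 + 65 = 154) plus the double crossovers (27).
RF(h–r) = (154 + 27) / 1649 = 181/1649 = 0.1098 → 11.0 centimorgans.

11.0 centimorgans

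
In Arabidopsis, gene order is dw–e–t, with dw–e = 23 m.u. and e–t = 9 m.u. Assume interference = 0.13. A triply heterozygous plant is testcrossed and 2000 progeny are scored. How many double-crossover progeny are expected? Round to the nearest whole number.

Map distances give recombination frequencies of 0.230 and 0.090 for the two intervals.
With interference 0.13 (so coincidence = 0.87), expected double-crossover frequency = 0.230 × 0.090 × 0.87 = 0.01801.
Expected number = 0.01801 × 2000 = 36.02 ≈ 36.

36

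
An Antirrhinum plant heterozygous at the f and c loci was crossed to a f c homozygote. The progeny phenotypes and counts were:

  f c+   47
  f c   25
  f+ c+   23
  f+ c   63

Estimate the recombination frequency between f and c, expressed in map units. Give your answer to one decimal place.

The two most frequent classes, f+ c (63) and f c+ (47), are the parental types, so the F1 was f+ c / f c+.
The recombinant classes are f+ c+ and f c: 23 + 25 = 48.
Recombination frequency = 48/158 = 0.3038 ≈ 30.4%, i.e. 30.4 map units.

30.4 map units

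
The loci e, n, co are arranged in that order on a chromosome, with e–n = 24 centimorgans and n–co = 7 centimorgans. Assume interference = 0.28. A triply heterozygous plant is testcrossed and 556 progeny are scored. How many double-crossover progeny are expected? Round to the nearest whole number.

7

Map distances give recombination frequencies of 0.240 and 0.070 for the two intervals.
With interference 0.28 (so coincidence = 0.72), expected double-crossover frequency = 0.240 × 0.070 × 0.72 = 0.01210.
Expected number = 0.01210 × 556 = 6.73 ≈ 7.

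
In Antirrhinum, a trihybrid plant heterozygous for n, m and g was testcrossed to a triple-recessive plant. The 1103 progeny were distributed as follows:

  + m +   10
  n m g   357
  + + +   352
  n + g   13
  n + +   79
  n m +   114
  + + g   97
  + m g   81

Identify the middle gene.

The two most frequent reciprocal classes, + + + and n m g, are the parental types, so the F1 was + + + / n m g.
The two rarest classes, + m + and n + g, are the double crossovers. Comparing them with the parentals, only the m allele has switched, so m is the middle locus and the order is g – m – n.

m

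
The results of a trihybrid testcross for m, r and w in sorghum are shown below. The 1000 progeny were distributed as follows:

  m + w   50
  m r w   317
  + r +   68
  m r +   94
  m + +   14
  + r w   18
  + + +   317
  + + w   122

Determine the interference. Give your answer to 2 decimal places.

The two most frequent reciprocal classes, m r w and + + +, are the parental types, so the F1 was m r w / + + +.
The two rarest classes, + r w and m + +, are the double crossovers. Comparing them with the parentals, only the m allele has switched, so m is the middle locus and the order is w – m – r.
w–m: (216 + 32)/1000 = 0.2480; m–r: (118 + 32)/1000 = 0.1500.
Expected DCO frequency = 0.2480 × 0.1500 ≈ 0.03720; observed = 32/1000 ≈ 0.03200.
Coefficient of coincidence = 0.03200/0.03720 ≈ 0.86; interference = 1 − 0.86 = 0.14.

0.14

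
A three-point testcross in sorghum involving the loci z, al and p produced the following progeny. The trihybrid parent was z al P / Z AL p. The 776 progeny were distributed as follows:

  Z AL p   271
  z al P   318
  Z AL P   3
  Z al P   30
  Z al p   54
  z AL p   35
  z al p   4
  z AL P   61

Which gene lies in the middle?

The two rarest classes, z al p and Z AL P, are the double crossovers. Comparing them with the parentals, only the p allele has switched, so p is the middle locus and the order is al – p – z.

p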